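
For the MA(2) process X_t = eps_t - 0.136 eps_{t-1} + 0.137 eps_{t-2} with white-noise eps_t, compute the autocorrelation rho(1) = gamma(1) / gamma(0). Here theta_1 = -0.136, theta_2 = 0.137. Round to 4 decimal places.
\rho(1) = -0.1491

For an MA(q) process with theta_0 = 1, the autocovariance is
  gamma(k) = sigma^2 * sum_{i=0..q-k} theta_i * theta_{i+k},
and rho(k) = gamma(k) / gamma(0). Sigma^2 cancels.
  numerator   = (1)*(-0.136) + (-0.136)*(0.137) = -0.154632.
  denominator = (1)^2 + (-0.136)^2 + (0.137)^2 = 1.037265.
  rho(1) = -0.154632 / 1.037265 = -0.1491.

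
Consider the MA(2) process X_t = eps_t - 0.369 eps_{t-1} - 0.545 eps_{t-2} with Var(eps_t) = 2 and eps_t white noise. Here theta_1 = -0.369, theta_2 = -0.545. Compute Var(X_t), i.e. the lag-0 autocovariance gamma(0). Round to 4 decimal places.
\gamma(0) = 2.8664

For an MA(q) process X_t = eps_t + sum_i theta_i eps_{t-i} with
Var(eps_t) = sigma^2, the variance is
  gamma(0) = sigma^2 * (1 + sum_i theta_i^2).
  sum_i theta_i^2 = (-0.369)^2 + (-0.545)^2 = 0.136161 + 0.297025 = 0.433186.
  gamma(0) = 2 * (1 + 0.433186) = 2 * 1.433186 = 2.866372, which rounds to 2.8664.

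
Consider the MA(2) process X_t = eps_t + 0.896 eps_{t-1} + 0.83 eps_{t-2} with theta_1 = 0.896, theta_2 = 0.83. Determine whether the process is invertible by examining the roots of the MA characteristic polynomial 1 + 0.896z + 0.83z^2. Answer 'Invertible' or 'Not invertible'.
\text{Invertible}

The MA(q) characteristic polynomial is P(z) = 1 + 0.896z + 0.83z^2.
Invertibility requires all roots to lie outside the unit circle, i.e. |z| > 1 for every root.
Set 1 + (0.896) z + (0.83) z^2 = 0, i.e. a z^2 + b z + c = 0 with a = 0.83, b = 0.896, c = 1.
Discriminant D = b^2 - 4ac = (0.896)^2 - 4*(0.83)*1 = 0.802816 - (3.32) = -2.517184.
D < 0, so the roots are the complex-conjugate pair z = (-b +/- i sqrt(-D)) / (2a) = -0.5398 +/- 0.9558i.
For a conjugate pair |z|^2 = z * conj(z) = (product of roots) = c/a = 1/(0.83) = 1.204819, so |z| = sqrt(1.204819) = 1.0976 for both roots.
Moduli of all roots: 1.0976, 1.0976.
All moduli strictly greater than 1? Yes.
Verdict: Invertible.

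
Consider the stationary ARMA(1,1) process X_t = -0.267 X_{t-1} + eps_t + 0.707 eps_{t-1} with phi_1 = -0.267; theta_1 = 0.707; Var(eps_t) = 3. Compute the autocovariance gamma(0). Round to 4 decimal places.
\gamma(0) = 3.6254

Multiply the model equation by X_{t-k} and take expectations. With theta_0 = psi_0 = 1 and psi_j the MA(infinity) weights, this gives
  gamma(k) - sum_i phi_i gamma(k-i) = c_k,
  c_k = sigma^2 * sum_{j=k..q} theta_j psi_{j-k}   (c_k = 0 for k > q),
using gamma(-m) = gamma(m).
psi-weights needed (psi_j = theta_j + sum_i phi_i psi_{j-i}):
  psi_1 = theta_1 + phi_1 = 0.707 + (-0.267) = 0.44
Right-hand sides:
  c_0 = sigma^2 (1 + theta_1 psi_1) = 3 * (1 + (0.707)(0.44)) = 3 * 1.31108 = 3.93324
  c_1 = sigma^2 theta_1 = 3 * (0.707) = 2.121
  c_2 = 0
Equations for k = 0 and k = 1 (AR order 1):
  gamma(0) = phi_1 gamma(1) + c_0
  gamma(1) = phi_1 gamma(0) + c_1
Substituting the second into the first: gamma(0) (1 - phi_1^2) = c_0 + phi_1 c_1, so
  gamma(0) = (c_0 + phi_1 c_1) / (1 - phi_1^2) = (3.93324 + (-0.267)(2.121)) / (1 - (-0.267)^2) = 3.366933 / 0.928711 = 3.625383.
Therefore gamma(0) = 3.6254 (to 4 decimal places).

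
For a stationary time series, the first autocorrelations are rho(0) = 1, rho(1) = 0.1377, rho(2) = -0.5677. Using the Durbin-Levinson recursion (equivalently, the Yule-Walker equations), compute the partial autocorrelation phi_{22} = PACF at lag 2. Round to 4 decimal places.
\phi_{22} = -0.5980

The PACF at lag k is phi_{kk}, the last component of the solution
to the Yule-Walker system G_k phi = r_k where
  (G_k)_{ij} = rho(|i - j|), (r_k)_i = rho(i), i,j = 1..k.
Equivalently, Durbin-Levinson gives phi_{kk} iteratively:
  phi_{11} = rho(1)
  phi_{kk} = [rho(k) - sum_{j=1..k-1} phi_{k-1,j} rho(k-j)]
            / [1 - sum_{j=1..k-1} phi_{k-1,j} rho(j)],
  phi_{k,j} = phi_{k-1,j} - phi_{kk} phi_{k-1,k-j},  j = 1..k-1.
Step k = 1:
  phi_11 = rho(1) = 0.1377.
Step k = 2:
  phi_22 = [rho(2) - phi_11 rho(1)] / [1 - phi_11 rho(1)] = [-0.5677 - (0.1377)(0.1377)] / [1 - (0.1377)(0.1377)]
         = -0.58666129 / 0.98103871 = -0.598.
Therefore phi_{22} = -0.5980.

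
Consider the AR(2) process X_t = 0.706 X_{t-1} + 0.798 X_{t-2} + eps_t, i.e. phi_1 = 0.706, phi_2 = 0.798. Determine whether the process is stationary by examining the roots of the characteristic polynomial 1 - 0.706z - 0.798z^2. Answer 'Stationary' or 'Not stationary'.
\text{Not stationary}

The AR(p) characteristic polynomial is P(z) = 1 - 0.706z - 0.798z^2.
Stationarity requires all roots to lie outside the unit circle, i.e. |z| > 1 for every root.
Set 1 + (-0.706) z + (-0.798) z^2 = 0, i.e. a z^2 + b z + c = 0 with a = -0.798, b = -0.706, c = 1.
Discriminant D = b^2 - 4ac = (-0.706)^2 - 4*(-0.798)*1 = 0.498436 - (-3.192) = 3.690436.
D >= 0, so the roots are real: z = (-b +/- sqrt(D)) / (2a) = (0.706 +/- 1.921051) / (-1.596).
  z_1 = (0.706 + 1.921051) / (-1.596) = -1.646,   |z_1| = 1.646.
  z_2 = (0.706 - 1.921051) / (-1.596) = 0.7613,   |z_2| = 0.7613.
Moduli of all roots: 1.6460, 0.7613.
All moduli strictly greater than 1? No.
Verdict: Not stationary.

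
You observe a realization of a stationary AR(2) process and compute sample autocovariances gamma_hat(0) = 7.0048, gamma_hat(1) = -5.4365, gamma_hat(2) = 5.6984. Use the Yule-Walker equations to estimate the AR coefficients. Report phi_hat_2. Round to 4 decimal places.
\hat\phi_{2} = 0.5310

The Yule-Walker equations for an AR(p) process read, in matrix form,
  Gamma_p phi = r_p,   with   (Gamma_p)_{ij} = gamma(|i - j|),
                       (r_p)_i = gamma(i),   i,j = 1..p.
Substitute the sample gammas (Toeplitz matrix and right-hand side of size 2):
  Gamma_p = [[7.0048, -5.4365], [-5.4365, 7.0048]]
  r_p     = [-5.4365, 5.6984]
Written out:
  7.0048 phi_1 - 5.4365 phi_2 = -5.4365
  -5.4365 phi_1 + 7.0048 phi_2 = 5.6984
Solve by Cramer's rule:
  det = gamma(0)^2 - gamma(1)^2 = (7.0048)^2 - (-5.4365)^2 = 49.06722304 - 29.55553225 = 19.51169079
  phi_hat_1 = [gamma(1) gamma(0) - gamma(1) gamma(2)] / det = [(-5.4365)(7.0048) - (-5.4365)(5.6984)] / 19.51169079 = -7.1022436 / 19.51169079 = -0.364
  phi_hat_2 = [gamma(0) gamma(2) - gamma(1)^2] / det = [(7.0048)(5.6984) - (-5.4365)^2] / 19.51169079 = 10.36062007 / 19.51169079 = 0.531
So phi_hat = [-0.3640, 0.5310].
Therefore phi_hat_2 = 0.5310.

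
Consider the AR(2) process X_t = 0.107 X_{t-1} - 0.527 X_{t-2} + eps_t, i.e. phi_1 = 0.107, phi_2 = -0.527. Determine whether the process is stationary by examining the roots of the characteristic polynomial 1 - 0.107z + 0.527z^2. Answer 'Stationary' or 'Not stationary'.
\text{Stationary}

The AR(p) characteristic polynomial is P(z) = 1 - 0.107z + 0.527z^2.
Stationarity requires all roots to lie outside the unit circle, i.e. |z| > 1 for every root.
Set 1 + (-0.107) z + (0.527) z^2 = 0, i.e. a z^2 + b z + c = 0 with a = 0.527, b = -0.107, c = 1.
Discriminant D = b^2 - 4ac = (-0.107)^2 - 4*(0.527)*1 = 0.011449 - (2.108) = -2.096551.
D < 0, so the roots are the complex-conjugate pair z = (-b +/- i sqrt(-D)) / (2a) = 0.1015 +/- 1.3738i.
For a conjugate pair |z|^2 = z * conj(z) = (product of roots) = c/a = 1/(0.527) = 1.897533, so |z| = sqrt(1.897533) = 1.3775 for both roots.
Moduli of all roots: 1.3775, 1.3775.
All moduli strictly greater than 1? Yes.
Verdict: Stationary.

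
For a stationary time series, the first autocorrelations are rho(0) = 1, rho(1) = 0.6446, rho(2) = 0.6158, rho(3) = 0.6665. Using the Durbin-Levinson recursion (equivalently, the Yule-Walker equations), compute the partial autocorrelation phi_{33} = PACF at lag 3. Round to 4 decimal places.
\phi_{33} = 0.3580

The PACF at lag k is phi_{kk}, the last component of the solution
to the Yule-Walker system G_k phi = r_k where
  (G_k)_{ij} = rho(|i - j|), (r_k)_i = rho(i), i,j = 1..k.
Equivalently, Durbin-Levinson gives phi_{kk} iteratively:
  phi_{11} = rho(1)
  phi_{kk} = [rho(k) - sum_{j=1..k-1} phi_{k-1,j} rho(k-j)]
            / [1 - sum_{j=1..k-1} phi_{k-1,j} rho(j)],
  phi_{k,j} = phi_{k-1,j} - phi_{kk} phi_{k-1,k-j},  j = 1..k-1.
Step k = 1:
  phi_11 = rho(1) = 0.6446.
Step k = 2:
  phi_22 = [rho(2) - phi_11 rho(1)] / [1 - phi_11 rho(1)] = [0.6158 - (0.6446)(0.6446)] / [1 - (0.6446)(0.6446)]
         = 0.20029084 / 0.58449084 = 0.342676.
  Update: phi_21 = phi_11 - phi_22 phi_11 = 0.6446 - (0.342676)(0.6446) = 0.423711.
Step k = 3:
  phi_33 = [rho(3) - phi_21 rho(2) - phi_22 rho(1)] / [1 - phi_21 rho(1) - phi_22 rho(2)]
    numerator   = 0.6665 - (0.423711)(0.6158) - (0.342676)(0.6446) = 0.18468985
    denominator = 1 - (0.423711)(0.6446) - (0.342676)(0.6158) = 0.51585603
  phi_33 = 0.18468985 / 0.51585603 = 0.358.
Therefore phi_{33} = 0.3580.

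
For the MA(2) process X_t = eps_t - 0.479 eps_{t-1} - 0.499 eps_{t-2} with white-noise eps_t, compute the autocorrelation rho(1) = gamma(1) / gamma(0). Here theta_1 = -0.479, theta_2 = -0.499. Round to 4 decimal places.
\rho(1) = -0.1623

For an MA(q) process with theta_0 = 1, the autocovariance is
  gamma(k) = sigma^2 * sum_{i=0..q-k} theta_i * theta_{i+k},
and rho(k) = gamma(k) / gamma(0). Sigma^2 cancels.
  numerator   = (1)*(-0.479) + (-0.479)*(-0.499) = -0.239979.
  denominator = (1)^2 + (-0.479)^2 + (-0.499)^2 = 1.478442.
  rho(1) = -0.239979 / 1.478442 = -0.1623.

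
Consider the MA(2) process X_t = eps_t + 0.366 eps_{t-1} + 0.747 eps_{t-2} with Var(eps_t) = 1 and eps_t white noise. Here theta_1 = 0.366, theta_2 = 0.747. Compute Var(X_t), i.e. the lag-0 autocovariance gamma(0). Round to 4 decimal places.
\gamma(0) = 1.6920

For an MA(q) process X_t = eps_t + sum_i theta_i eps_{t-i} with
Var(eps_t) = sigma^2, the variance is
  gamma(0) = sigma^2 * (1 + sum_i theta_i^2).
  sum_i theta_i^2 = (0.366)^2 + (0.747)^2 = 0.133956 + 0.558009 = 0.691965.
  gamma(0) = 1 * (1 + 0.691965) = 1 * 1.691965 = 1.691965, which rounds to 1.6920.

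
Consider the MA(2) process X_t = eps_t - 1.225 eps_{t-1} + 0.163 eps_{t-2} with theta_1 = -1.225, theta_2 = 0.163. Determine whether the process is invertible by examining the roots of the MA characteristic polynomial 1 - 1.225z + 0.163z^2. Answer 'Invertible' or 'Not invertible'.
\text{Not invertible}

The MA(q) characteristic polynomial is P(z) = 1 - 1.225z + 0.163z^2.
Invertibility requires all roots to lie outside the unit circle, i.e. |z| > 1 for every root.
Set 1 + (-1.225) z + (0.163) z^2 = 0, i.e. a z^2 + b z + c = 0 with a = 0.163, b = -1.225, c = 1.
Discriminant D = b^2 - 4ac = (-1.225)^2 - 4*(0.163)*1 = 1.500625 - (0.652) = 0.848625.
D >= 0, so the roots are real: z = (-b +/- sqrt(D)) / (2a) = (1.225 +/- 0.921208) / (0.326).
  z_1 = (1.225 + 0.921208) / (0.326) = 6.5835,   |z_1| = 6.5835.
  z_2 = (1.225 - 0.921208) / (0.326) = 0.9319,   |z_2| = 0.9319.
Moduli of all roots: 6.5835, 0.9319.
All moduli strictly greater than 1? No.
Verdict: Not invertible.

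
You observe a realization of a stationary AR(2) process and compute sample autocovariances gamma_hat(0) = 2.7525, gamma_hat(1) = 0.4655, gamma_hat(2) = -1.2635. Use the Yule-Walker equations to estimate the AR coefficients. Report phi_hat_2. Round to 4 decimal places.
\hat\phi_{2} = -0.5020

The Yule-Walker equations for an AR(p) process read, in matrix form,
  Gamma_p phi = r_p,   with   (Gamma_p)_{ij} = gamma(|i - j|),
                       (r_p)_i = gamma(i),   i,j = 1..p.
Substitute the sample gammas (Toeplitz matrix and right-hand side of size 2):
  Gamma_p = [[2.7525, 0.4655], [0.4655, 2.7525]]
  r_p     = [0.4655, -1.2635]
Written out:
  2.7525 phi_1 + 0.4655 phi_2 = 0.4655
  0.4655 phi_1 + 2.7525 phi_2 = -1.2635
Solve by Cramer's rule:
  det = gamma(0)^2 - gamma(1)^2 = (2.7525)^2 - (0.4655)^2 = 7.57625625 - 0.21669025 = 7.359566
  phi_hat_1 = [gamma(1) gamma(0) - gamma(1) gamma(2)] / det = [(0.4655)(2.7525) - (0.4655)(-1.2635)] / 7.359566 = 1.869448 / 7.359566 = 0.254
  phi_hat_2 = [gamma(0) gamma(2) - gamma(1)^2] / det = [(2.7525)(-1.2635) - (0.4655)^2] / 7.359566 = -3.694474 / 7.359566 = -0.502
So phi_hat = [0.2540, -0.5020].
Therefore phi_hat_2 = -0.5020.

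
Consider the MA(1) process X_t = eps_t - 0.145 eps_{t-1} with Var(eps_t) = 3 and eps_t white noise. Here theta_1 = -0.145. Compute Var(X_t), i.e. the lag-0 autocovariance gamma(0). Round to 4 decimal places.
\gamma(0) = 3.0631

For an MA(q) process X_t = eps_t + sum_i theta_i eps_{t-i} with
Var(eps_t) = sigma^2, the variance is
  gamma(0) = sigma^2 * (1 + sum_i theta_i^2).
  sum_i theta_i^2 = (-0.145)^2 = 0.021025.
  gamma(0) = 3 * (1 + 0.021025) = 3 * 1.021025 = 3.063075, which rounds to 3.0631.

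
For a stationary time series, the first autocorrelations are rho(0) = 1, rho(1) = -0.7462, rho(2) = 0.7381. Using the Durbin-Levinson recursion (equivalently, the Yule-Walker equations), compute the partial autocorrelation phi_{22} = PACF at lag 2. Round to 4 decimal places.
\phi_{22} = 0.4091

The PACF at lag k is phi_{kk}, the last component of the solution
to the Yule-Walker system G_k phi = r_k where
  (G_k)_{ij} = rho(|i - j|), (r_k)_i = rho(i), i,j = 1..k.
Equivalently, Durbin-Levinson gives phi_{kk} iteratively:
  phi_{11} = rho(1)
  phi_{kk} = [rho(k) - sum_{j=1..k-1} phi_{k-1,j} rho(k-j)]
            / [1 - sum_{j=1..k-1} phi_{k-1,j} rho(j)],
  phi_{k,j} = phi_{k-1,j} - phi_{kk} phi_{k-1,k-j},  j = 1..k-1.
Step k = 1:
  phi_11 = rho(1) = -0.7462.
Step k = 2:
  phi_22 = [rho(2) - phi_11 rho(1)] / [1 - phi_11 rho(1)] = [0.7381 - (-0.7462)(-0.7462)] / [1 - (-0.7462)(-0.7462)]
         = 0.18128556 / 0.44318556 = 0.4091.
Therefore phi_{22} = 0.4091.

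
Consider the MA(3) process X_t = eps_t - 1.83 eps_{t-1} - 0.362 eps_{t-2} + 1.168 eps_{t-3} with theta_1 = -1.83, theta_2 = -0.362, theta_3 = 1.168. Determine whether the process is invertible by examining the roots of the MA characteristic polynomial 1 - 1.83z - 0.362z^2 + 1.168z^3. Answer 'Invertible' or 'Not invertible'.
\text{Not invertible}

The MA(q) characteristic polynomial is P(z) = 1 - 1.83z - 0.362z^2 + 1.168z^3.
Invertibility requires all roots to lie outside the unit circle, i.e. |z| > 1 for every root.
Degree 3: look for a simple real root z0 first, then factor out (1 - z/z0) and solve the remaining quadratic.
Testing z0 = 0.625: P(0.625) = 1 + (-1.83)(0.625) + (-0.362)(0.625)^2 + (1.168)(0.625)^3
  = 1 + (-1.14375) + (-0.141406) + (0.285156) = 0.  So z_0 = 0.625 is a root, |z_0| = 0.625.
Divide out the factor (1 - 1.6 z) = (1 - z/z0) (since 1/z0 = 1.6):
  P(z) = (1 - 1.6 z)(1 + (-0.23) z + (-0.73) z^2)
  [check: z-coef -0.23 - (1.6) = -1.83; z^2-coef -0.73 - (1.6)(-0.23) = -0.362; z^3-coef -(1.6)(-0.73) = 1.168.]
Remaining roots from the quadratic factor 1 + (-0.23) z + (-0.73) z^2:
  Set 1 + (-0.23) z + (-0.73) z^2 = 0, i.e. a z^2 + b z + c = 0 with a = -0.73, b = -0.23, c = 1.
  Discriminant D = b^2 - 4ac = (-0.23)^2 - 4*(-0.73)*1 = 0.0529 - (-2.92) = 2.9729.
  D >= 0, so the roots are real: z = (-b +/- sqrt(D)) / (2a) = (0.23 +/- 1.72421) / (-1.46).
    z_1 = (0.23 + 1.72421) / (-1.46) = -1.3385,   |z_1| = 1.3385.
    z_2 = (0.23 - 1.72421) / (-1.46) = 1.0234,   |z_2| = 1.0234.
Moduli of all roots: 0.6250, 1.3385, 1.0234.
All moduli strictly greater than 1? No.
Verdict: Not invertible.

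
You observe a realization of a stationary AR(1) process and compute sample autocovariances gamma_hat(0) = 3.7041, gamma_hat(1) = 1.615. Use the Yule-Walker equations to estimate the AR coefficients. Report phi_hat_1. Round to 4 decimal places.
\hat\phi_{1} = 0.4360

The Yule-Walker equations for an AR(p) process read, in matrix form,
  Gamma_p phi = r_p,   with   (Gamma_p)_{ij} = gamma(|i - j|),
                       (r_p)_i = gamma(i),   i,j = 1..p.
Substitute the sample gammas (Toeplitz matrix and right-hand side of size 1):
  Gamma_p = [[3.7041]]
  r_p     = [1.615]
With p = 1 this is the single equation gamma(0) phi_1 = gamma(1):
  phi_hat_1 = gamma(1) / gamma(0) = 1.615 / 3.7041 = 0.4360.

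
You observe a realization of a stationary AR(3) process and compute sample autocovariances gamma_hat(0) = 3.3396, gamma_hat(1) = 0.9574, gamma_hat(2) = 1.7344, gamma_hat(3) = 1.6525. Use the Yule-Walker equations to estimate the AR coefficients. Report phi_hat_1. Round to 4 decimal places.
\hat\phi_{1} = -0.0380

The Yule-Walker equations for an AR(p) process read, in matrix form,
  Gamma_p phi = r_p,   with   (Gamma_p)_{ij} = gamma(|i - j|),
                       (r_p)_i = gamma(i),   i,j = 1..p.
Substitute the sample gammas (Toeplitz matrix and right-hand side of size 3):
  Gamma_p = [[3.3396, 0.9574, 1.7344], [0.9574, 3.3396, 0.9574], [1.7344, 0.9574, 3.3396]]
  r_p     = [0.9574, 1.7344, 1.6525]
Written out (R1..R3):
  (R1) 3.3396 phi_1 + 0.9574 phi_2 + 1.7344 phi_3 = 0.9574
  (R2) 0.9574 phi_1 + 3.3396 phi_2 + 0.9574 phi_3 = 1.7344
  (R3) 1.7344 phi_1 + 0.9574 phi_2 + 3.3396 phi_3 = 1.6525
Gaussian elimination:
  R2 <- R2 - (0.9574/3.3396) R1 = R2 - (0.286681) R1:  3.065132 phi_2 + 0.46018 phi_3 = 1.459932
  R3 <- R3 - (1.7344/3.3396) R1 = R3 - (0.519344) R1:  0.46018 phi_2 + 2.43885 phi_3 = 1.15528
  R3 <- R3 - (0.46018/3.065132) R2 = R3 - (0.150134) R2:  2.369762 phi_3 = 0.936095
Back-substitution:
  phi_hat_3 = 0.936095 / 2.369762 = 0.395017
  phi_hat_2 = (1.459932 - (0.46018)(0.395017)) / 3.065132 = 0.416998
  phi_hat_1 = (0.9574 - (0.9574)(0.416998) - (1.7344)(0.395017)) / 3.3396 = -0.038014
So phi_hat = [-0.0380, 0.4170, 0.3950].
Therefore phi_hat_1 = -0.0380.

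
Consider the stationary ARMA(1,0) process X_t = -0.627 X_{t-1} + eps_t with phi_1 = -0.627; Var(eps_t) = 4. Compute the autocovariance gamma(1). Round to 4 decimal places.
\gamma(1) = -4.1327

Multiply the model equation by X_{t-k} and take expectations. With theta_0 = psi_0 = 1 and psi_j the MA(infinity) weights, this gives
  gamma(k) - sum_i phi_i gamma(k-i) = c_k,
  c_k = sigma^2 * sum_{j=k..q} theta_j psi_{j-k}   (c_k = 0 for k > q),
using gamma(-m) = gamma(m).
Pure AR (q = 0): c_0 = sigma^2 = 4, c_k = 0 for k >= 1.
Equations for k = 0 and k = 1 (AR order 1):
  gamma(0) = phi_1 gamma(1) + c_0
  gamma(1) = phi_1 gamma(0) + c_1
Substituting the second into the first: gamma(0) (1 - phi_1^2) = c_0 + phi_1 c_1, so
  gamma(0) = c_0 / (1 - phi_1^2) = 4 / (1 - (-0.627)^2) = 4 / 0.606871 = 6.591187.
  gamma(1) = phi_1 gamma(0) = (-0.627)(6.591187) = -4.132674.
Therefore gamma(1) = -4.1327 (to 4 decimal places).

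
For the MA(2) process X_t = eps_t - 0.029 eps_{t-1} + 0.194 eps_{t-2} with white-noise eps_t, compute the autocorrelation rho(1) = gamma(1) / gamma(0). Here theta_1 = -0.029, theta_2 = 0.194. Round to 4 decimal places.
\rho(1) = -0.0333

For an MA(q) process with theta_0 = 1, the autocovariance is
  gamma(k) = sigma^2 * sum_{i=0..q-k} theta_i * theta_{i+k},
and rho(k) = gamma(k) / gamma(0). Sigma^2 cancels.
  numerator   = (1)*(-0.029) + (-0.029)*(0.194) = -0.034626.
  denominator = (1)^2 + (-0.029)^2 + (0.194)^2 = 1.038477.
  rho(1) = -0.034626 / 1.038477 = -0.0333.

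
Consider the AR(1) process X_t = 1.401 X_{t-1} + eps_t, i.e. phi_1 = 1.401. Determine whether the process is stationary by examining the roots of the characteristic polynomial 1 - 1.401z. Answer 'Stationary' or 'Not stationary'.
\text{Not stationary}

The AR(p) characteristic polynomial is P(z) = 1 - 1.401z.
Stationarity requires all roots to lie outside the unit circle, i.e. |z| > 1 for every root.
This is linear in z: 1 + (-1.401) z = 0  =>  z = -1/(-1.401) = 0.713776,  |z| = 0.713776.
Moduli of all roots: 0.7138.
All moduli strictly greater than 1? No.
Verdict: Not stationary.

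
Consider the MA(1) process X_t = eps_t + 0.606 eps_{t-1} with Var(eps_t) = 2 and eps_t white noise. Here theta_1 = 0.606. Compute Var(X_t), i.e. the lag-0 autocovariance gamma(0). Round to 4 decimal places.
\gamma(0) = 2.7345

For an MA(q) process X_t = eps_t + sum_i theta_i eps_{t-i} with
Var(eps_t) = sigma^2, the variance is
  gamma(0) = sigma^2 * (1 + sum_i theta_i^2).
  sum_i theta_i^2 = (0.606)^2 = 0.367236.
  gamma(0) = 2 * (1 + 0.367236) = 2 * 1.367236 = 2.734472, which rounds to 2.7345.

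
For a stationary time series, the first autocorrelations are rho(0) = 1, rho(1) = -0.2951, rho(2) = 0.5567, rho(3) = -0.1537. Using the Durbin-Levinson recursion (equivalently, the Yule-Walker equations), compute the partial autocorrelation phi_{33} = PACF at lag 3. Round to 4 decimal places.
\phi_{33} = 0.1160

The PACF at lag k is phi_{kk}, the last component of the solution
to the Yule-Walker system G_k phi = r_k where
  (G_k)_{ij} = rho(|i - j|), (r_k)_i = rho(i), i,j = 1..k.
Equivalently, Durbin-Levinson gives phi_{kk} iteratively:
  phi_{11} = rho(1)
  phi_{kk} = [rho(k) - sum_{j=1..k-1} phi_{k-1,j} rho(k-j)]
            / [1 - sum_{j=1..k-1} phi_{k-1,j} rho(j)],
  phi_{k,j} = phi_{k-1,j} - phi_{kk} phi_{k-1,k-j},  j = 1..k-1.
Step k = 1:
  phi_11 = rho(1) = -0.2951.
Step k = 2:
  phi_22 = [rho(2) - phi_11 rho(1)] / [1 - phi_11 rho(1)] = [0.5567 - (-0.2951)(-0.2951)] / [1 - (-0.2951)(-0.2951)]
         = 0.46961599 / 0.91291599 = 0.514413.
  Update: phi_21 = phi_11 - phi_22 phi_11 = -0.2951 - (0.514413)(-0.2951) = -0.143297.
Step k = 3:
  phi_33 = [rho(3) - phi_21 rho(2) - phi_22 rho(1)] / [1 - phi_21 rho(1) - phi_22 rho(2)]
    numerator   = -0.1537 - (-0.143297)(0.5567) - (0.514413)(-0.2951) = 0.07787658
    denominator = 1 - (-0.143297)(-0.2951) - (0.514413)(0.5567) = 0.67133935
  phi_33 = 0.07787658 / 0.67133935 = 0.116.
Therefore phi_{33} = 0.1160.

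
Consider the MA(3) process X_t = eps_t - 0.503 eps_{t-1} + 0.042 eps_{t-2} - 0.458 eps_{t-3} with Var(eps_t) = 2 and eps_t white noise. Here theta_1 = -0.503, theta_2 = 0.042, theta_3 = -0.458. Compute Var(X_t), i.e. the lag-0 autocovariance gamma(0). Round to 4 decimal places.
\gamma(0) = 2.9291

For an MA(q) process X_t = eps_t + sum_i theta_i eps_{t-i} with
Var(eps_t) = sigma^2, the variance is
  gamma(0) = sigma^2 * (1 + sum_i theta_i^2).
  sum_i theta_i^2 = (-0.503)^2 + (0.042)^2 + (-0.458)^2 = 0.253009 + 0.001764 + 0.209764 = 0.464537.
  gamma(0) = 2 * (1 + 0.464537) = 2 * 1.464537 = 2.929074, which rounds to 2.9291.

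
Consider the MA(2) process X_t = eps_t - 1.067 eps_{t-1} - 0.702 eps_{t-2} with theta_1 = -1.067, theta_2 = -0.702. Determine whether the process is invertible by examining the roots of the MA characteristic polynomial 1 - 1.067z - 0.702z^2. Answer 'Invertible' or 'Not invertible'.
\text{Not invertible}

The MA(q) characteristic polynomial is P(z) = 1 - 1.067z - 0.702z^2.
Invertibility requires all roots to lie outside the unit circle, i.e. |z| > 1 for every root.
Set 1 + (-1.067) z + (-0.702) z^2 = 0, i.e. a z^2 + b z + c = 0 with a = -0.702, b = -1.067, c = 1.
Discriminant D = b^2 - 4ac = (-1.067)^2 - 4*(-0.702)*1 = 1.138489 - (-2.808) = 3.946489.
D >= 0, so the roots are real: z = (-b +/- sqrt(D)) / (2a) = (1.067 +/- 1.986577) / (-1.404).
  z_1 = (1.067 + 1.986577) / (-1.404) = -2.1749,   |z_1| = 2.1749.
  z_2 = (1.067 - 1.986577) / (-1.404) = 0.655,   |z_2| = 0.655.
Moduli of all roots: 2.1749, 0.6550.
All moduli strictly greater than 1? No.
Verdict: Not invertible.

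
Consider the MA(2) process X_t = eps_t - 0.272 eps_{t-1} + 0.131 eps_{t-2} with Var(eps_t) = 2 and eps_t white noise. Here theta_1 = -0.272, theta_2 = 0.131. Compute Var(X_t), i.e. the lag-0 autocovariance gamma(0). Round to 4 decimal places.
\gamma(0) = 2.1823

For an MA(q) process X_t = eps_t + sum_i theta_i eps_{t-i} with
Var(eps_t) = sigma^2, the variance is
  gamma(0) = sigma^2 * (1 + sum_i theta_i^2).
  sum_i theta_i^2 = (-0.272)^2 + (0.131)^2 = 0.073984 + 0.017161 = 0.091145.
  gamma(0) = 2 * (1 + 0.091145) = 2 * 1.091145 = 2.18229, which rounds to 2.1823.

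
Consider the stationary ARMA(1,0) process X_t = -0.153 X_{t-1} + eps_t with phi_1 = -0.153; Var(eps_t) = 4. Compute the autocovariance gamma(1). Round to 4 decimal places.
\gamma(1) = -0.6267

Multiply the model equation by X_{t-k} and take expectations. With theta_0 = psi_0 = 1 and psi_j the MA(infinity) weights, this gives
  gamma(k) - sum_i phi_i gamma(k-i) = c_k,
  c_k = sigma^2 * sum_{j=k..q} theta_j psi_{j-k}   (c_k = 0 for k > q),
using gamma(-m) = gamma(m).
Pure AR (q = 0): c_0 = sigma^2 = 4, c_k = 0 for k >= 1.
Equations for k = 0 and k = 1 (AR order 1):
  gamma(0) = phi_1 gamma(1) + c_0
  gamma(1) = phi_1 gamma(0) + c_1
Substituting the second into the first: gamma(0) (1 - phi_1^2) = c_0 + phi_1 c_1, so
  gamma(0) = c_0 / (1 - phi_1^2) = 4 / (1 - (-0.153)^2) = 4 / 0.976591 = 4.09588.
  gamma(1) = phi_1 gamma(0) = (-0.153)(4.09588) = -0.62667.
Therefore gamma(1) = -0.6267 (to 4 decimal places).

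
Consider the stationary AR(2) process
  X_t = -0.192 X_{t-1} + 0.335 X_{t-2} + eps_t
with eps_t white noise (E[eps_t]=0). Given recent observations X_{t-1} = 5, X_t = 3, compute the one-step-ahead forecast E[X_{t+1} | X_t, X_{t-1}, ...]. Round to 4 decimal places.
E[X_{t+1} \mid \mathcal F_t] = 1.0990

For an AR(p) model X_t = c + sum_i phi_i X_{t-i} + eps_t, the
one-step-ahead conditional mean is
  E[X_{t+1} | X_t, ...] = c + sum_i phi_i X_{t+1-i}.
Substitute known values:
  E[X_{t+1} | ...] = (-0.192) * (3) + (0.335) * (5)
                   = 1.0990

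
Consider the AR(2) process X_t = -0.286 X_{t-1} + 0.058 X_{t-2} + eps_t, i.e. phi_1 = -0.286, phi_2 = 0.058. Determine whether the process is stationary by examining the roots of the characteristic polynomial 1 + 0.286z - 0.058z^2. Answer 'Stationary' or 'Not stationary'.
\text{Stationary}

The AR(p) characteristic polynomial is P(z) = 1 + 0.286z - 0.058z^2.
Stationarity requires all roots to lie outside the unit circle, i.e. |z| > 1 for every root.
Set 1 + (0.286) z + (-0.058) z^2 = 0, i.e. a z^2 + b z + c = 0 with a = -0.058, b = 0.286, c = 1.
Discriminant D = b^2 - 4ac = (0.286)^2 - 4*(-0.058)*1 = 0.081796 - (-0.232) = 0.313796.
D >= 0, so the roots are real: z = (-b +/- sqrt(D)) / (2a) = (-0.286 +/- 0.560175) / (-0.116).
  z_1 = (-0.286 + 0.560175) / (-0.116) = -2.3636,   |z_1| = 2.3636.
  z_2 = (-0.286 - 0.560175) / (-0.116) = 7.2946,   |z_2| = 7.2946.
Moduli of all roots: 2.3636, 7.2946.
All moduli strictly greater than 1? Yes.
Verdict: Stationary.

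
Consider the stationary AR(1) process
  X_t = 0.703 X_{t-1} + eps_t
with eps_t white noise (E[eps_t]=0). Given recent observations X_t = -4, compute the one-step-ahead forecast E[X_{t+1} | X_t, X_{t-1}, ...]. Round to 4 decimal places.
E[X_{t+1} \mid \mathcal F_t] = -2.8120

For an AR(p) model X_t = c + sum_i phi_i X_{t-i} + eps_t, the
one-step-ahead conditional mean is
  E[X_{t+1} | X_t, ...] = c + sum_i phi_i X_{t+1-i}.
Substitute known values:
  E[X_{t+1} | ...] = (0.703) * (-4)
                   = -2.8120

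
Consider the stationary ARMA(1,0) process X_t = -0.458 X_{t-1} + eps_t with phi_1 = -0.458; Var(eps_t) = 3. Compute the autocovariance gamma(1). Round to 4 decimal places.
\gamma(1) = -1.7387

Multiply the model equation by X_{t-k} and take expectations. With theta_0 = psi_0 = 1 and psi_j the MA(infinity) weights, this gives
  gamma(k) - sum_i phi_i gamma(k-i) = c_k,
  c_k = sigma^2 * sum_{j=k..q} theta_j psi_{j-k}   (c_k = 0 for k > q),
using gamma(-m) = gamma(m).
Pure AR (q = 0): c_0 = sigma^2 = 3, c_k = 0 for k >= 1.
Equations for k = 0 and k = 1 (AR order 1):
  gamma(0) = phi_1 gamma(1) + c_0
  gamma(1) = phi_1 gamma(0) + c_1
Substituting the second into the first: gamma(0) (1 - phi_1^2) = c_0 + phi_1 c_1, so
  gamma(0) = c_0 / (1 - phi_1^2) = 3 / (1 - (-0.458)^2) = 3 / 0.790236 = 3.796334.
  gamma(1) = phi_1 gamma(0) = (-0.458)(3.796334) = -1.738721.
Therefore gamma(1) = -1.7387 (to 4 decimal places).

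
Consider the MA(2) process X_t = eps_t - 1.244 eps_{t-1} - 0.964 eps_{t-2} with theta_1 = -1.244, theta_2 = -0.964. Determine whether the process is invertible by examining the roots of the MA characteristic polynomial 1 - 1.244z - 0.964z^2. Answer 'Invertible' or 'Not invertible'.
\text{Not invertible}

The MA(q) characteristic polynomial is P(z) = 1 - 1.244z - 0.964z^2.
Invertibility requires all roots to lie outside the unit circle, i.e. |z| > 1 for every root.
Set 1 + (-1.244) z + (-0.964) z^2 = 0, i.e. a z^2 + b z + c = 0 with a = -0.964, b = -1.244, c = 1.
Discriminant D = b^2 - 4ac = (-1.244)^2 - 4*(-0.964)*1 = 1.547536 - (-3.856) = 5.403536.
D >= 0, so the roots are real: z = (-b +/- sqrt(D)) / (2a) = (1.244 +/- 2.324551) / (-1.928).
  z_1 = (1.244 + 2.324551) / (-1.928) = -1.8509,   |z_1| = 1.8509.
  z_2 = (1.244 - 2.324551) / (-1.928) = 0.5605,   |z_2| = 0.5605.
Moduli of all roots: 1.8509, 0.5605.
All moduli strictly greater than 1? No.
Verdict: Not invertible.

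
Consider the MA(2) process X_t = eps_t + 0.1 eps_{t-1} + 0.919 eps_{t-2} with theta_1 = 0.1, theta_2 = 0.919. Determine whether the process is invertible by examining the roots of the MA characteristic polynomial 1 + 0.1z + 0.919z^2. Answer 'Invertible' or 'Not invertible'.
\text{Invertible}

The MA(q) characteristic polynomial is P(z) = 1 + 0.1z + 0.919z^2.
Invertibility requires all roots to lie outside the unit circle, i.e. |z| > 1 for every root.
Set 1 + (0.1) z + (0.919) z^2 = 0, i.e. a z^2 + b z + c = 0 with a = 0.919, b = 0.1, c = 1.
Discriminant D = b^2 - 4ac = (0.1)^2 - 4*(0.919)*1 = 0.01 - (3.676) = -3.666.
D < 0, so the roots are the complex-conjugate pair z = (-b +/- i sqrt(-D)) / (2a) = -0.0544 +/- 1.0417i.
For a conjugate pair |z|^2 = z * conj(z) = (product of roots) = c/a = 1/(0.919) = 1.088139, so |z| = sqrt(1.088139) = 1.0431 for both roots.
Moduli of all roots: 1.0431, 1.0431.
All moduli strictly greater than 1? Yes.
Verdict: Invertible.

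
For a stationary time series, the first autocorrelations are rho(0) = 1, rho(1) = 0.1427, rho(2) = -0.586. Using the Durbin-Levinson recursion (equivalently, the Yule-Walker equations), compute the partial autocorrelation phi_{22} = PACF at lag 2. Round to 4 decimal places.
\phi_{22} = -0.6190

The PACF at lag k is phi_{kk}, the last component of the solution
to the Yule-Walker system G_k phi = r_k where
  (G_k)_{ij} = rho(|i - j|), (r_k)_i = rho(i), i,j = 1..k.
Equivalently, Durbin-Levinson gives phi_{kk} iteratively:
  phi_{11} = rho(1)
  phi_{kk} = [rho(k) - sum_{j=1..k-1} phi_{k-1,j} rho(k-j)]
            / [1 - sum_{j=1..k-1} phi_{k-1,j} rho(j)],
  phi_{k,j} = phi_{k-1,j} - phi_{kk} phi_{k-1,k-j},  j = 1..k-1.
Step k = 1:
  phi_11 = rho(1) = 0.1427.
Step k = 2:
  phi_22 = [rho(2) - phi_11 rho(1)] / [1 - phi_11 rho(1)] = [-0.586 - (0.1427)(0.1427)] / [1 - (0.1427)(0.1427)]
         = -0.60636329 / 0.97963671 = -0.619.
Therefore phi_{22} = -0.6190.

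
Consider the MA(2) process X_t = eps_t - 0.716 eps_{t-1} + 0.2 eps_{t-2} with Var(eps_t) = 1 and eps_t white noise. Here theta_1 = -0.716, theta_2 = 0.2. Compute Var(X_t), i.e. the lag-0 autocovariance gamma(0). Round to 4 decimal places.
\gamma(0) = 1.5527

For an MA(q) process X_t = eps_t + sum_i theta_i eps_{t-i} with
Var(eps_t) = sigma^2, the variance is
  gamma(0) = sigma^2 * (1 + sum_i theta_i^2).
  sum_i theta_i^2 = (-0.716)^2 + (0.2)^2 = 0.512656 + 0.04 = 0.552656.
  gamma(0) = 1 * (1 + 0.552656) = 1 * 1.552656 = 1.552656, which rounds to 1.5527.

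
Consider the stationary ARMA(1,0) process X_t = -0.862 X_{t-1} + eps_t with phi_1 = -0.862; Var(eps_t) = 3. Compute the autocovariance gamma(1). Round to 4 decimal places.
\gamma(1) = -10.0640

Multiply the model equation by X_{t-k} and take expectations. With theta_0 = psi_0 = 1 and psi_j the MA(infinity) weights, this gives
  gamma(k) - sum_i phi_i gamma(k-i) = c_k,
  c_k = sigma^2 * sum_{j=k..q} theta_j psi_{j-k}   (c_k = 0 for k > q),
using gamma(-m) = gamma(m).
Pure AR (q = 0): c_0 = sigma^2 = 3, c_k = 0 for k >= 1.
Equations for k = 0 and k = 1 (AR order 1):
  gamma(0) = phi_1 gamma(1) + c_0
  gamma(1) = phi_1 gamma(0) + c_1
Substituting the second into the first: gamma(0) (1 - phi_1^2) = c_0 + phi_1 c_1, so
  gamma(0) = c_0 / (1 - phi_1^2) = 3 / (1 - (-0.862)^2) = 3 / 0.256956 = 11.675151.
  gamma(1) = phi_1 gamma(0) = (-0.862)(11.675151) = -10.06398.
Therefore gamma(1) = -10.0640 (to 4 decimal places).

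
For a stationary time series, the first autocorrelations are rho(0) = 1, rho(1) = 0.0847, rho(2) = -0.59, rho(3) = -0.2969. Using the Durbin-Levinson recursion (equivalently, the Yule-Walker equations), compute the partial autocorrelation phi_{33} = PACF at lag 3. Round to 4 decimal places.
\phi_{33} = -0.2619

The PACF at lag k is phi_{kk}, the last component of the solution
to the Yule-Walker system G_k phi = r_k where
  (G_k)_{ij} = rho(|i - j|), (r_k)_i = rho(i), i,j = 1..k.
Equivalently, Durbin-Levinson gives phi_{kk} iteratively:
  phi_{11} = rho(1)
  phi_{kk} = [rho(k) - sum_{j=1..k-1} phi_{k-1,j} rho(k-j)]
            / [1 - sum_{j=1..k-1} phi_{k-1,j} rho(j)],
  phi_{k,j} = phi_{k-1,j} - phi_{kk} phi_{k-1,k-j},  j = 1..k-1.
Step k = 1:
  phi_11 = rho(1) = 0.0847.
Step k = 2:
  phi_22 = [rho(2) - phi_11 rho(1)] / [1 - phi_11 rho(1)] = [-0.59 - (0.0847)(0.0847)] / [1 - (0.0847)(0.0847)]
         = -0.59717409 / 0.99282591 = -0.601489.
  Update: phi_21 = phi_11 - phi_22 phi_11 = 0.0847 - (-0.601489)(0.0847) = 0.135646.
Step k = 3:
  phi_33 = [rho(3) - phi_21 rho(2) - phi_22 rho(1)] / [1 - phi_21 rho(1) - phi_22 rho(2)]
    numerator   = -0.2969 - (0.135646)(-0.59) - (-0.601489)(0.0847) = -0.16592264
    denominator = 1 - (0.135646)(0.0847) - (-0.601489)(-0.59) = 0.63363213
  phi_33 = -0.16592264 / 0.63363213 = -0.2619.
Therefore phi_{33} = -0.2619.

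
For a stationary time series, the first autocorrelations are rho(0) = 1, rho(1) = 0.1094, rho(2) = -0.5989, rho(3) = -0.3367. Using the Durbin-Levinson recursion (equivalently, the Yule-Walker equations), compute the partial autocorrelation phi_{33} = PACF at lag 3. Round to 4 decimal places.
\phi_{33} = -0.2671

The PACF at lag k is phi_{kk}, the last component of the solution
to the Yule-Walker system G_k phi = r_k where
  (G_k)_{ij} = rho(|i - j|), (r_k)_i = rho(i), i,j = 1..k.
Equivalently, Durbin-Levinson gives phi_{kk} iteratively:
  phi_{11} = rho(1)
  phi_{kk} = [rho(k) - sum_{j=1..k-1} phi_{k-1,j} rho(k-j)]
            / [1 - sum_{j=1..k-1} phi_{k-1,j} rho(j)],
  phi_{k,j} = phi_{k-1,j} - phi_{kk} phi_{k-1,k-j},  j = 1..k-1.
Step k = 1:
  phi_11 = rho(1) = 0.1094.
Step k = 2:
  phi_22 = [rho(2) - phi_11 rho(1)] / [1 - phi_11 rho(1)] = [-0.5989 - (0.1094)(0.1094)] / [1 - (0.1094)(0.1094)]
         = -0.61086836 / 0.98803164 = -0.618268.
  Update: phi_21 = phi_11 - phi_22 phi_11 = 0.1094 - (-0.618268)(0.1094) = 0.177039.
Step k = 3:
  phi_33 = [rho(3) - phi_21 rho(2) - phi_22 rho(1)] / [1 - phi_21 rho(1) - phi_22 rho(2)]
    numerator   = -0.3367 - (0.177039)(-0.5989) - (-0.618268)(0.1094) = -0.16303311
    denominator = 1 - (0.177039)(0.1094) - (-0.618268)(-0.5989) = 0.61035127
  phi_33 = -0.16303311 / 0.61035127 = -0.2671.
Therefore phi_{33} = -0.2671.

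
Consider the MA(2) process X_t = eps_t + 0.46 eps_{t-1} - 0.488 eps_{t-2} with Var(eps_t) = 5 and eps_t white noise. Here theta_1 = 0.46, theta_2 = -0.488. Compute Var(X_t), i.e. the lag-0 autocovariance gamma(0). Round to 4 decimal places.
\gamma(0) = 7.2487

For an MA(q) process X_t = eps_t + sum_i theta_i eps_{t-i} with
Var(eps_t) = sigma^2, the variance is
  gamma(0) = sigma^2 * (1 + sum_i theta_i^2).
  sum_i theta_i^2 = (0.46)^2 + (-0.488)^2 = 0.2116 + 0.238144 = 0.449744.
  gamma(0) = 5 * (1 + 0.449744) = 5 * 1.449744 = 7.24872, which rounds to 7.2487.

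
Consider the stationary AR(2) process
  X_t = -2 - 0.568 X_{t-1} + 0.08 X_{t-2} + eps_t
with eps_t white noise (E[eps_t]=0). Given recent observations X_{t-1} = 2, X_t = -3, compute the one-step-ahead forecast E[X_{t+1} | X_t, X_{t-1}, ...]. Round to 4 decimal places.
E[X_{t+1} \mid \mathcal F_t] = -0.1360

For an AR(p) model X_t = c + sum_i phi_i X_{t-i} + eps_t, the
one-step-ahead conditional mean is
  E[X_{t+1} | X_t, ...] = c + sum_i phi_i X_{t+1-i}.
Substitute known values:
  E[X_{t+1} | ...] = -2 + (-0.568) * (-3) + (0.08) * (2)
                   = -0.1360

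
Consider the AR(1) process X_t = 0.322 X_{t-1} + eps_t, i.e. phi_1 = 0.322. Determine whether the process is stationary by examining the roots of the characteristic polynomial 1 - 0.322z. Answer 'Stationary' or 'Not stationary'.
\text{Stationary}

The AR(p) characteristic polynomial is P(z) = 1 - 0.322z.
Stationarity requires all roots to lie outside the unit circle, i.e. |z| > 1 for every root.
This is linear in z: 1 + (-0.322) z = 0  =>  z = -1/(-0.322) = 3.10559,  |z| = 3.10559.
Moduli of all roots: 3.1056.
All moduli strictly greater than 1? Yes.
Verdict: Stationary.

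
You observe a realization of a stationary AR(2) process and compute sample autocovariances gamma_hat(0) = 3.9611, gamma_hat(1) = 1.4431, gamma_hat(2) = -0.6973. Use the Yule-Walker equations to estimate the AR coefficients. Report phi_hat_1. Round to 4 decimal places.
\hat\phi_{1} = 0.4940

The Yule-Walker equations for an AR(p) process read, in matrix form,
  Gamma_p phi = r_p,   with   (Gamma_p)_{ij} = gamma(|i - j|),
                       (r_p)_i = gamma(i),   i,j = 1..p.
Substitute the sample gammas (Toeplitz matrix and right-hand side of size 2):
  Gamma_p = [[3.9611, 1.4431], [1.4431, 3.9611]]
  r_p     = [1.4431, -0.6973]
Written out:
  3.9611 phi_1 + 1.4431 phi_2 = 1.4431
  1.4431 phi_1 + 3.9611 phi_2 = -0.6973
Solve by Cramer's rule:
  det = gamma(0)^2 - gamma(1)^2 = (3.9611)^2 - (1.4431)^2 = 15.69031321 - 2.08253761 = 13.6077756
  phi_hat_1 = [gamma(1) gamma(0) - gamma(1) gamma(2)] / det = [(1.4431)(3.9611) - (1.4431)(-0.6973)] / 13.6077756 = 6.72253704 / 13.6077756 = 0.494
  phi_hat_2 = [gamma(0) gamma(2) - gamma(1)^2] / det = [(3.9611)(-0.6973) - (1.4431)^2] / 13.6077756 = -4.84461264 / 13.6077756 = -0.356
So phi_hat = [0.4940, -0.3560].
Therefore phi_hat_1 = 0.4940.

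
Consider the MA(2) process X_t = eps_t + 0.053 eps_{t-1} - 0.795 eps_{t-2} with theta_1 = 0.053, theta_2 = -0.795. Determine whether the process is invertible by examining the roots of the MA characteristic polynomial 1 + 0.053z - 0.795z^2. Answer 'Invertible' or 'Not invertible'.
\text{Invertible}

The MA(q) characteristic polynomial is P(z) = 1 + 0.053z - 0.795z^2.
Invertibility requires all roots to lie outside the unit circle, i.e. |z| > 1 for every root.
Set 1 + (0.053) z + (-0.795) z^2 = 0, i.e. a z^2 + b z + c = 0 with a = -0.795, b = 0.053, c = 1.
Discriminant D = b^2 - 4ac = (0.053)^2 - 4*(-0.795)*1 = 0.002809 - (-3.18) = 3.182809.
D >= 0, so the roots are real: z = (-b +/- sqrt(D)) / (2a) = (-0.053 +/- 1.784043) / (-1.59).
  z_1 = (-0.053 + 1.784043) / (-1.59) = -1.0887,   |z_1| = 1.0887.
  z_2 = (-0.053 - 1.784043) / (-1.59) = 1.1554,   |z_2| = 1.1554.
Moduli of all roots: 1.0887, 1.1554.
All moduli strictly greater than 1? Yes.
Verdict: Invertible.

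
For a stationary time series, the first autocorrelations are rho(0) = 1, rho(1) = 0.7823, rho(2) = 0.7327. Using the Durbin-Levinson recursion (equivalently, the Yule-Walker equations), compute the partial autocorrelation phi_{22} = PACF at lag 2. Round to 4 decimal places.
\phi_{22} = 0.3111

The PACF at lag k is phi_{kk}, the last component of the solution
to the Yule-Walker system G_k phi = r_k where
  (G_k)_{ij} = rho(|i - j|), (r_k)_i = rho(i), i,j = 1..k.
Equivalently, Durbin-Levinson gives phi_{kk} iteratively:
  phi_{11} = rho(1)
  phi_{kk} = [rho(k) - sum_{j=1..k-1} phi_{k-1,j} rho(k-j)]
            / [1 - sum_{j=1..k-1} phi_{k-1,j} rho(j)],
  phi_{k,j} = phi_{k-1,j} - phi_{kk} phi_{k-1,k-j},  j = 1..k-1.
Step k = 1:
  phi_11 = rho(1) = 0.7823.
Step k = 2:
  phi_22 = [rho(2) - phi_11 rho(1)] / [1 - phi_11 rho(1)] = [0.7327 - (0.7823)(0.7823)] / [1 - (0.7823)(0.7823)]
         = 0.12070671 / 0.38800671 = 0.3111.
Therefore phi_{22} = 0.3111.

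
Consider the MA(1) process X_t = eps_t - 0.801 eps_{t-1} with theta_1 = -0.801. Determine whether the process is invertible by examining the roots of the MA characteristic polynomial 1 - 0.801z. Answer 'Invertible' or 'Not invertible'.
\text{Invertible}

The MA(q) characteristic polynomial is P(z) = 1 - 0.801z.
Invertibility requires all roots to lie outside the unit circle, i.e. |z| > 1 for every root.
This is linear in z: 1 + (-0.801) z = 0  =>  z = -1/(-0.801) = 1.248439,  |z| = 1.248439.
Moduli of all roots: 1.2484.
All moduli strictly greater than 1? Yes.
Verdict: Invertible.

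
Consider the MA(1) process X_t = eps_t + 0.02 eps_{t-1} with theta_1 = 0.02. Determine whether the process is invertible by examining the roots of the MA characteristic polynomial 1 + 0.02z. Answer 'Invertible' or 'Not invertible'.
\text{Invertible}

The MA(q) characteristic polynomial is P(z) = 1 + 0.02z.
Invertibility requires all roots to lie outside the unit circle, i.e. |z| > 1 for every root.
This is linear in z: 1 + (0.02) z = 0  =>  z = -1/(0.02) = -50,  |z| = 50.
Moduli of all roots: 50.0000.
All moduli strictly greater than 1? Yes.
Verdict: Invertible.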